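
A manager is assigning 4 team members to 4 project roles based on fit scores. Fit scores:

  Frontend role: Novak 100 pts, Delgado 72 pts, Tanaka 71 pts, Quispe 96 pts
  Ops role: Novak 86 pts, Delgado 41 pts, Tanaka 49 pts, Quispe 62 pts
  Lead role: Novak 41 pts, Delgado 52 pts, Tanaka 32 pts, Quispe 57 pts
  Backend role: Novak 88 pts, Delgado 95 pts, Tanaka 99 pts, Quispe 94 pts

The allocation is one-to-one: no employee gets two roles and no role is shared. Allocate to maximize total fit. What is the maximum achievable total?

This is the linear assignment problem.
Optimal: Novak→Ops role (86 pts), Delgado→Lead role (52 pts), Tanaka→Backend role (99 pts), Quispe→Frontend role (96 pts) — total 86+52+99+96 = 333 pts.
Row-greedy (each employee in turn takes its best remaining role) gives 301 pts, worse by 32.

Max total: 333 pts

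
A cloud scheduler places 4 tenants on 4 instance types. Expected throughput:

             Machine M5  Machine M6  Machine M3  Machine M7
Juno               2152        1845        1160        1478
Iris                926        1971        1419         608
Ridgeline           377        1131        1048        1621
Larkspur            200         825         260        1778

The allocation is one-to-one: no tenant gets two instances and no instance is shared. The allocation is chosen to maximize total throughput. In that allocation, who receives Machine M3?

Ridgeline receives Machine M3.

Treat this as an assignment problem: match each tenant to one instance.
Optimal: Juno→Machine M5 (2152 ops/s), Iris→Machine M6 (1971 ops/s), Ridgeline→Machine M3 (1048 ops/s), Larkspur→Machine M7 (1778 ops/s) — total 2152+1971+1048+1778 = 6949 ops/s.
Next-best assignment: Juno→Machine M5, Iris→Machine M3, Ridgeline→Machine M6, Larkspur→Machine M7 = 6480 ops/s.
Ridgeline's own top instance is Machine M7 (1621 ops/s), but forcing Ridgeline→Machine M7 and reassigning the rest optimally gives only 6017 ops/s — worse by 932.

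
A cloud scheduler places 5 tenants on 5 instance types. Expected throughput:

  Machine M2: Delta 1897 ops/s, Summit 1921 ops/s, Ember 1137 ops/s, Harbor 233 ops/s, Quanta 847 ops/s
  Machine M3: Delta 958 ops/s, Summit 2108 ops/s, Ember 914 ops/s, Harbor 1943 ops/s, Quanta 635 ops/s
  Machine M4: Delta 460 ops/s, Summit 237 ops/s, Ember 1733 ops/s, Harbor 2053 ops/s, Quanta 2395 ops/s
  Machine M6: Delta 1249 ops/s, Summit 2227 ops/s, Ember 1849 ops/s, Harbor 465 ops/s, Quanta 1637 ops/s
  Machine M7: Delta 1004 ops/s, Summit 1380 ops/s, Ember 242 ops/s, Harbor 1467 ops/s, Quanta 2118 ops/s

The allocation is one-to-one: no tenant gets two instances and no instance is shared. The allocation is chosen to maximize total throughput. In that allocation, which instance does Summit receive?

Optimal: Delta→Machine M2 (1897 ops/s), Summit→Machine M3 (2108 ops/s), Ember→Machine M6 (1849 ops/s), Harbor→Machine M4 (2053 ops/s), Quanta→Machine M7 (2118 ops/s) — total 1897+2108+1849+2053+2118 = 10025 ops/s.
Max-entry greedy (repeatedly take the single best remaining cell) gives 8704 ops/s, worse by 1321.
Next-best assignment: Delta→Machine M2, Summit→Machine M6, Ember→Machine M4, Harbor→Machine M3, Quanta→Machine M7 = 9918 ops/s.
Summit's own top instance is Machine M6 (2227 ops/s), but forcing Summit→Machine M6 and reassigning the rest optimally gives only 9918 ops/s — worse by 107.

Summit receives Machine M3.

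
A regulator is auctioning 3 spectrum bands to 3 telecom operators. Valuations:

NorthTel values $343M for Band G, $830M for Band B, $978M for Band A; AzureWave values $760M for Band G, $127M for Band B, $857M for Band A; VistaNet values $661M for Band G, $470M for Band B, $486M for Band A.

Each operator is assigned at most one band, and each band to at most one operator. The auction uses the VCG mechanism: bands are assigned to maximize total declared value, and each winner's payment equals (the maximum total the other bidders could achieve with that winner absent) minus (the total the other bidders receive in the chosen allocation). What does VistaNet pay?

Efficient allocation: NorthTel→Band B ($830M), AzureWave→Band A ($857M), VistaNet→Band G ($661M); total welfare W = $2348M.
VistaNet receives Band G at value $661M, so the others get W − 661 = $1687M.
Without VistaNet: best allocation of the remaining 2 bidders over all 3 bands is NorthTel→Band A ($978M), AzureWave→Band G ($760M), total $1738M.
VCG payment = (others' best without VistaNet) − (others' welfare with VistaNet) = 1738 − 1687 = $51M.

VistaNet pays $51M.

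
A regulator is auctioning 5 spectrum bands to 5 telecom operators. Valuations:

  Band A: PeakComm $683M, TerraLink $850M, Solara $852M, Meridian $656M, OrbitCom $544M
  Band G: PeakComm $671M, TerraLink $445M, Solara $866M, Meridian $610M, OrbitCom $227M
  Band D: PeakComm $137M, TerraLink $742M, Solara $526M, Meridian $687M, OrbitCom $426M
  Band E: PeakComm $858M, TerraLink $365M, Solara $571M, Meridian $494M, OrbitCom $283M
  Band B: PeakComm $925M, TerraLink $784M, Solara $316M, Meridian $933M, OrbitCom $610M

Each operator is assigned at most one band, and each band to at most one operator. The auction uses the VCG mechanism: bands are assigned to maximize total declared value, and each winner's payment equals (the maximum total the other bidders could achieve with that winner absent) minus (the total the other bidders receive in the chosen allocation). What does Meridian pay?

Efficient allocation: PeakComm→Band E ($858M), TerraLink→Band D ($742M), Solara→Band G ($866M), Meridian→Band B ($933M), OrbitCom→Band A ($544M); total welfare W = $3943M.
Meridian receives Band B at value $933M, so the others get W − 933 = $3010M.
Without Meridian: best allocation of the remaining 4 bidders over all 5 bands is PeakComm→Band E ($858M), TerraLink→Band A ($850M), Solara→Band G ($866M), OrbitCom→Band B ($610M), total $3184M.
VCG payment = (others' best without Meridian) − (others' welfare with Meridian) = 3184 − 3010 = $174M.

Meridian pays $174M.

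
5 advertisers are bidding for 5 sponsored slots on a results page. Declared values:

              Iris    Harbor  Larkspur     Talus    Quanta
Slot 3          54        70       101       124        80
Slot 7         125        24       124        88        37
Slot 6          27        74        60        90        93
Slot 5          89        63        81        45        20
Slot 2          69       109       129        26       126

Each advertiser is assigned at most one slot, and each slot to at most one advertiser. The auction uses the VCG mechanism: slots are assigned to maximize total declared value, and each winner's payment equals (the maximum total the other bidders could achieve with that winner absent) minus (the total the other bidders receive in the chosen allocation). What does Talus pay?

Talus pays $13.

Efficient allocation: Iris→Slot 5 ($89), Harbor→Slot 2 ($109), Larkspur→Slot 7 ($124), Talus→Slot 3 ($124), Quanta→Slot 6 ($93); total welfare W = $539.
Talus receives Slot 3 at value $124, so the others get W − 124 = $415.
Without Talus: best allocation of the remaining 4 bidders over all 5 slots is Iris→Slot 7 ($125), Harbor→Slot 2 ($109), Larkspur→Slot 3 ($101), Quanta→Slot 6 ($93), total $428.
VCG payment = (others' best without Talus) − (others' welfare with Talus) = 428 − 415 = $13.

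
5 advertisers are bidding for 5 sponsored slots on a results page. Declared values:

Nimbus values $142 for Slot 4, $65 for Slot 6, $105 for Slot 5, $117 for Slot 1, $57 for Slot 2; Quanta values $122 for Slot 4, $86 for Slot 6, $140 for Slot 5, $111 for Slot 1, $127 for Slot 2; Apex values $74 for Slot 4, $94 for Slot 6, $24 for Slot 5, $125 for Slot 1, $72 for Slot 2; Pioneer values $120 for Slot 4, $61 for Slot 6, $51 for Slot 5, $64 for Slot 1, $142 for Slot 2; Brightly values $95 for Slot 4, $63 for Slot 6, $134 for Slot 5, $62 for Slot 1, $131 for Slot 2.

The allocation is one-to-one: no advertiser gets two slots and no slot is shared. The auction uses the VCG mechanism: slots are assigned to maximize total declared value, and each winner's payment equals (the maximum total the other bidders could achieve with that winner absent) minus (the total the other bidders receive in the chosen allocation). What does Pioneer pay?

Efficient allocation: Nimbus→Slot 4 ($142), Quanta→Slot 6 ($86), Apex→Slot 1 ($125), Pioneer→Slot 2 ($142), Brightly→Slot 5 ($134); total welfare W = $629.
Pioneer receives Slot 2 at value $142, so the others get W − 142 = $487.
Without Pioneer: best allocation of the remaining 4 bidders over all 5 slots is Nimbus→Slot 4 ($142), Quanta→Slot 5 ($140), Apex→Slot 1 ($125), Brightly→Slot 2 ($131), total $538.
VCG payment = (others' best without Pioneer) − (others' welfare with Pioneer) = 538 − 487 = $51.

Pioneer pays $51.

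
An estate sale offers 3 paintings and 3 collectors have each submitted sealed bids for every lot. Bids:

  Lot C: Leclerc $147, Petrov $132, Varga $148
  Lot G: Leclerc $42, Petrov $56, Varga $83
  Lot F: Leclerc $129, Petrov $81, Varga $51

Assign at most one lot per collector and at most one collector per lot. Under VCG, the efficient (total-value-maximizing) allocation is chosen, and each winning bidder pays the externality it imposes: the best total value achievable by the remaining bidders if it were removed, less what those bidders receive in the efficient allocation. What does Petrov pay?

Efficient allocation: Leclerc→Lot F ($129), Petrov→Lot C ($132), Varga→Lot G ($83); total welfare W = $344.
Petrov receives Lot C at value $132, so the others get W − 132 = $212.
Without Petrov: best allocation of the remaining 2 bidders over all 3 lots is Leclerc→Lot F ($129), Varga→Lot C ($148), total $277.
VCG payment = (others' best without Petrov) − (others' welfare with Petrov) = 277 − 212 = $65.

Petrov pays $65.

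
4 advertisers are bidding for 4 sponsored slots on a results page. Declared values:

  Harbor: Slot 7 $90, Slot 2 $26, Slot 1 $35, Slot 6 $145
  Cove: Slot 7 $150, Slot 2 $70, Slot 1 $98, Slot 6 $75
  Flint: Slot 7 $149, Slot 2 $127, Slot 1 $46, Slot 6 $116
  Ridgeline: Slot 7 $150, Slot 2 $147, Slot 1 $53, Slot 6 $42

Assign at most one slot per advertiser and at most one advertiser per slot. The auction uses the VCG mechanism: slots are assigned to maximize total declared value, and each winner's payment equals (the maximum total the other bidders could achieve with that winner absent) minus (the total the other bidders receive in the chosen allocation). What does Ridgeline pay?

Ridgeline pays $30.

Efficient allocation: Harbor→Slot 6 ($145), Cove→Slot 1 ($98), Flint→Slot 7 ($149), Ridgeline→Slot 2 ($147); total welfare W = $539.
Ridgeline receives Slot 2 at value $147, so the others get W − 147 = $392.
Without Ridgeline: best allocation of the remaining 3 bidders over all 4 slots is Harbor→Slot 6 ($145), Cove→Slot 7 ($150), Flint→Slot 2 ($127), total $422.
VCG payment = (others' best without Ridgeline) − (others' welfare with Ridgeline) = 422 − 392 = $30.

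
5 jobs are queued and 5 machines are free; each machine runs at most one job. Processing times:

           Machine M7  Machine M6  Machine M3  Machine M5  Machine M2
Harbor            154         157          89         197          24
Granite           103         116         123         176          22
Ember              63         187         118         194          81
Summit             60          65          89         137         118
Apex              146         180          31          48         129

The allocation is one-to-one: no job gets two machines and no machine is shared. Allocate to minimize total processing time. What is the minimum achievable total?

This is a one-to-one assignment (minimum-cost bipartite matching).
Optimal: Harbor→Machine M3 (89 min), Granite→Machine M2 (22 min), Ember→Machine M7 (63 min), Summit→Machine M6 (65 min), Apex→Machine M5 (48 min) — total 89+22+63+65+48 = 287 min.
Column-greedy (each machine in turn goes to its cheapest remaining job) gives 425 min, worse by 138.

Minimum total: 287 min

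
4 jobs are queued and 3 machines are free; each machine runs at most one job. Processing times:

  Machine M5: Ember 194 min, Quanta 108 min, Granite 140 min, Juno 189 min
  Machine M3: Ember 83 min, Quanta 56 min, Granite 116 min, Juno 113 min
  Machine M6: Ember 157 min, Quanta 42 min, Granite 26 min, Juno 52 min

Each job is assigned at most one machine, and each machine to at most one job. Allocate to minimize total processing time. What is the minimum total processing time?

Optimal: Quanta→Machine M5 (108 min), Ember→Machine M3 (83 min), Granite→Machine M6 (26 min) — total 108+83+26 = 217 min.
Row-greedy (each job in turn takes its cheapest remaining machine) gives 265 min, worse by 48.
No other one-to-one assignment undercuts 217 min.

Min total: 217 min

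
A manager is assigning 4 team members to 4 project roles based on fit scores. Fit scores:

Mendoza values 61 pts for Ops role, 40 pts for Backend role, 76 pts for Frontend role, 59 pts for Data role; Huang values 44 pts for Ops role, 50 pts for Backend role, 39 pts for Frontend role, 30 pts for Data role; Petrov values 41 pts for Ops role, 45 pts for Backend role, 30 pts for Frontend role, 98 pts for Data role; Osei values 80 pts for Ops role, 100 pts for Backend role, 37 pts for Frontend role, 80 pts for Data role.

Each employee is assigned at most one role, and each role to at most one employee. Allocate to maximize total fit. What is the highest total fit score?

Optimal: Mendoza→Frontend role (76 pts), Huang→Ops role (44 pts), Petrov→Data role (98 pts), Osei→Backend role (100 pts) — total 76+44+98+100 = 318 pts.
Row-greedy (each employee in turn takes its best remaining role) gives 304 pts, worse by 14.
Next-best assignment: Mendoza→Frontend role, Huang→Backend role, Petrov→Data role, Osei→Ops role = 304 pts.
Swapping Huang↔Petrov (Huang→Data role 30 pts, Petrov→Ops role 41 pts) loses 71.
Checked against all permutations: 318 pts is optimal.

Max total: 318 pts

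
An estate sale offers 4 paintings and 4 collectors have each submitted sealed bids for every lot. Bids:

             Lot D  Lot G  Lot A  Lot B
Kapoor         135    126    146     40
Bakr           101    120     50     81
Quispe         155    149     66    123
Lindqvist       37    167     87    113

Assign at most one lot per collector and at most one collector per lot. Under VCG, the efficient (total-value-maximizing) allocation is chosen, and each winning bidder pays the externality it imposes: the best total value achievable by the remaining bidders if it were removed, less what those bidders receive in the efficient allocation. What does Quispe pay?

Efficient allocation: Kapoor→Lot A ($146), Bakr→Lot B ($81), Quispe→Lot D ($155), Lindqvist→Lot G ($167); total welfare W = $549.
Quispe receives Lot D at value $155, so the others get W − 155 = $394.
Without Quispe: best allocation of the remaining 3 bidders over all 4 lots is Kapoor→Lot A ($146), Bakr→Lot D ($101), Lindqvist→Lot G ($167), total $414.
VCG payment = (others' best without Quispe) − (others' welfare with Quispe) = 414 − 394 = $20.

Quispe pays $20.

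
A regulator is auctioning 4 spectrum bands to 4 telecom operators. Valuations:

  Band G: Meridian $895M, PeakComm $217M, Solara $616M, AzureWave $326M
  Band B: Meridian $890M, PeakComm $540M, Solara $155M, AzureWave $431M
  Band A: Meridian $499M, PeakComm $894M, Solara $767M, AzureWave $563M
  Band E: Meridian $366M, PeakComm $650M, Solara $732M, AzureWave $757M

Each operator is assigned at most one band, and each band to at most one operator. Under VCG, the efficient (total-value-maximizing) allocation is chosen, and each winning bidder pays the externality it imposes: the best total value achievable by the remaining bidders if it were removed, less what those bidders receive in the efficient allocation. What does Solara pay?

Solara pays $5M.

Efficient allocation: Meridian→Band B ($890M), PeakComm→Band A ($894M), Solara→Band G ($616M), AzureWave→Band E ($757M); total welfare W = $3157M.
Solara receives Band G at value $616M, so the others get W − 616 = $2541M.
Without Solara: best allocation of the remaining 3 bidders over all 4 bands is Meridian→Band G ($895M), PeakComm→Band A ($894M), AzureWave→Band E ($757M), total $2546M.
VCG payment = (others' best without Solara) − (others' welfare with Solara) = 2546 − 2541 = $5M.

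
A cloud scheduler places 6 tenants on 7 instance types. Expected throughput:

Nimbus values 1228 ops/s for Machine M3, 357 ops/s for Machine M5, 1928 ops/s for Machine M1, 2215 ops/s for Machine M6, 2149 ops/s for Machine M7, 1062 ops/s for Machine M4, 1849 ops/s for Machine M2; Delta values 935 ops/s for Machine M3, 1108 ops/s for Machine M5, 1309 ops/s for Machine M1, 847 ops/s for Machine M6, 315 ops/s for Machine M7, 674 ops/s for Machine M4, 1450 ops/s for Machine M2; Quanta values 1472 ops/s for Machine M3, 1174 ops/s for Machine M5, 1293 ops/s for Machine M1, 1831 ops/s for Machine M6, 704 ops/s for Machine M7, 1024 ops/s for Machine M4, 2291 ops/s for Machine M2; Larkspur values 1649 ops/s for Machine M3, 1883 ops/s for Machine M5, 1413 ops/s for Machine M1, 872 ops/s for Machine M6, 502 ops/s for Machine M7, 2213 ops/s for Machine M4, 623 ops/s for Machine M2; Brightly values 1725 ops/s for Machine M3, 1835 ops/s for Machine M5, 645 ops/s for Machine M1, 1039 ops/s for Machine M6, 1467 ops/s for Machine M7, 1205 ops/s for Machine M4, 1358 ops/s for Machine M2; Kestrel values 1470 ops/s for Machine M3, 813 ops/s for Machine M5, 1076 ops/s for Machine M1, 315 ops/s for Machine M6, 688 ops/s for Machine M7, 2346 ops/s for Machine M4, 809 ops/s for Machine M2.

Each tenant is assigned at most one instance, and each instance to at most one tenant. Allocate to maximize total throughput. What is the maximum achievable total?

Max total: 11769 ops/s

This is a one-to-one assignment (maximum-weight bipartite matching).
Optimal: Nimbus→Machine M6 (2215 ops/s), Delta→Machine M1 (1309 ops/s), Quanta→Machine M2 (2291 ops/s), Larkspur→Machine M5 (1883 ops/s), Brightly→Machine M3 (1725 ops/s), Kestrel→Machine M4 (2346 ops/s) — total 2215+1309+2291+1883+1725+2346 = 11769 ops/s.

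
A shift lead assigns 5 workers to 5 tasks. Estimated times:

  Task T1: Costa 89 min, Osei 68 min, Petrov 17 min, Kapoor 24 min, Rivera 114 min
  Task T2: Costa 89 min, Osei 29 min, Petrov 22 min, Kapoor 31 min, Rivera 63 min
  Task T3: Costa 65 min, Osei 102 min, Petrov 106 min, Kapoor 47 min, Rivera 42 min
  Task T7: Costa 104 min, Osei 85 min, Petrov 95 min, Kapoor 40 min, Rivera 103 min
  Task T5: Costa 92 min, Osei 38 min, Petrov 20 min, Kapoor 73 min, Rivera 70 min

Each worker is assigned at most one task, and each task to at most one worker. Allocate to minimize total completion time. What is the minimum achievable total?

Min total: 219 min

Optimal: Costa→Task T7 (104 min), Osei→Task T2 (29 min), Petrov→Task T5 (20 min), Kapoor→Task T1 (24 min), Rivera→Task T3 (42 min) — total 104+29+20+24+42 = 219 min.
Column-greedy (each task in turn goes to its cheapest remaining worker) gives 220 min, worse by 1.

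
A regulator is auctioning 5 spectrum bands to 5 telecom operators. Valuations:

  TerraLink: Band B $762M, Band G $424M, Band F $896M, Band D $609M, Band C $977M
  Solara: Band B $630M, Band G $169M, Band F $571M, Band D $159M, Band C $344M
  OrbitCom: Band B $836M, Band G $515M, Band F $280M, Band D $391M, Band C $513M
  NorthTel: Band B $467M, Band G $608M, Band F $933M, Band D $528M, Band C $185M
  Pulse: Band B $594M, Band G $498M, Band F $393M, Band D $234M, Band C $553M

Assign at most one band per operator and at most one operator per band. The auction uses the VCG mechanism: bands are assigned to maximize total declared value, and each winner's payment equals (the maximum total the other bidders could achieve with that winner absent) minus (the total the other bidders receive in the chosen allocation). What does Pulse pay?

Pulse pays $124M.

Efficient allocation: TerraLink→Band C ($977M), Solara→Band B ($630M), OrbitCom→Band D ($391M), NorthTel→Band F ($933M), Pulse→Band G ($498M); total welfare W = $3429M.
Pulse receives Band G at value $498M, so the others get W − 498 = $2931M.
Without Pulse: best allocation of the remaining 4 bidders over all 5 bands is TerraLink→Band C ($977M), Solara→Band B ($630M), OrbitCom→Band G ($515M), NorthTel→Band F ($933M), total $3055M.
VCG payment = (others' best without Pulse) − (others' welfare with Pulse) = 3055 − 2931 = $124M.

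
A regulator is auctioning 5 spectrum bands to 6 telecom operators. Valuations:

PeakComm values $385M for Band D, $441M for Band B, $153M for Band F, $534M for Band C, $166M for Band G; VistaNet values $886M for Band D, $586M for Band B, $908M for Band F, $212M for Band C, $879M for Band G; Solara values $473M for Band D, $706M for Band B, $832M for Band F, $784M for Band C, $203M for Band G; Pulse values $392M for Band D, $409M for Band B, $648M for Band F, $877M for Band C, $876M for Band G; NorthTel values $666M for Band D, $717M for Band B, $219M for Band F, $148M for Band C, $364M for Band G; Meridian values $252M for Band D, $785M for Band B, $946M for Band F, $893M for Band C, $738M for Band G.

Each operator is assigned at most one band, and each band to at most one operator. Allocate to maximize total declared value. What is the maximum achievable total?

Optimal: VistaNet→Band D ($886M), NorthTel→Band B ($717M), Meridian→Band F ($946M), Solara→Band C ($784M), Pulse→Band G ($876M) — total 886+717+946+784+876 = $4209M.
Column-greedy (each band in turn goes to its best remaining operator) gives $3744M, worse by 465.
Next-best assignment: VistaNet→Band D, NorthTel→Band B, Solara→Band F, Meridian→Band C, Pulse→Band G = $4204M.

Max total: $4209M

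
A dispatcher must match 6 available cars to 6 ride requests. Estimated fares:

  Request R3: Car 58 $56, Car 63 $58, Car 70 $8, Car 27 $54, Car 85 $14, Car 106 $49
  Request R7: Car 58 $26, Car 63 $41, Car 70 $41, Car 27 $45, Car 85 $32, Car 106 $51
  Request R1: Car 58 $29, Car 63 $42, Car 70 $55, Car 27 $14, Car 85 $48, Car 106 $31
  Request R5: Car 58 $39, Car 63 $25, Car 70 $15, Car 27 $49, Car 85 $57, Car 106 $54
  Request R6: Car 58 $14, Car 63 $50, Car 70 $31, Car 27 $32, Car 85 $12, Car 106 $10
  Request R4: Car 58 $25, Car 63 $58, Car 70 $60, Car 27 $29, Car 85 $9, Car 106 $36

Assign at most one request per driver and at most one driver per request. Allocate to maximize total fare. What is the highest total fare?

Max total: $314

Optimal: Car 58→Request R3 ($56), Car 63→Request R6 ($50), Car 70→Request R4 ($60), Car 27→Request R5 ($49), Car 85→Request R1 ($48), Car 106→Request R7 ($51) — total 56+50+60+49+48+51 = $314.
Column-greedy (each request in turn goes to its best remaining driver) gives $278, worse by 36.
Swapping Car 85↔Car 58 (Car 85→Request R3 $14, Car 58→Request R1 $29) loses 61.
Checked against all permutations: $314 is optimal.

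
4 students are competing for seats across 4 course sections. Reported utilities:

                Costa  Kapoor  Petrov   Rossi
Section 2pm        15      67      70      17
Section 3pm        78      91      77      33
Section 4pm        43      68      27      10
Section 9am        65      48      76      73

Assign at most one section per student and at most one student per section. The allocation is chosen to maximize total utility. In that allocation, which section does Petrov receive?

Petrov receives Section 2pm.

Optimal: Costa→Section 3pm (78 points), Kapoor→Section 4pm (68 points), Petrov→Section 2pm (70 points), Rossi→Section 9am (73 points) — total 78+68+70+73 = 289 points.
Next-best assignment: Costa→Section 4pm, Kapoor→Section 3pm, Petrov→Section 2pm, Rossi→Section 9am = 277 points.
Petrov's own top section is Section 3pm (77 points), but forcing Petrov→Section 3pm and reassigning the rest optimally gives only 260 points — worse by 29.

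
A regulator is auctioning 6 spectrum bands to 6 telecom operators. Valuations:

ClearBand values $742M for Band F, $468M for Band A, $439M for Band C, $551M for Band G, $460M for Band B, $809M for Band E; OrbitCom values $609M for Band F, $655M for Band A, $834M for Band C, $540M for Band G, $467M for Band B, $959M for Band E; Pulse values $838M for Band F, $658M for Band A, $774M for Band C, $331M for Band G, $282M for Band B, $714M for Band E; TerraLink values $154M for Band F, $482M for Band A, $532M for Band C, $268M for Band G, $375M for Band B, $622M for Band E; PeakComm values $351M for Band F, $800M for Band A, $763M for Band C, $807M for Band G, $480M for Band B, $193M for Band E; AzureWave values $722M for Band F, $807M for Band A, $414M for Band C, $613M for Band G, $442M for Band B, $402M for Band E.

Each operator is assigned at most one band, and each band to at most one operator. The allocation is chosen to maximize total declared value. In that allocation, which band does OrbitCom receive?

OrbitCom receives Band C.

Treat this as an assignment problem: match each operator to one band.
Optimal: ClearBand→Band E ($809M), OrbitCom→Band C ($834M), Pulse→Band F ($838M), TerraLink→Band B ($375M), PeakComm→Band G ($807M), AzureWave→Band A ($807M) — total 809+834+838+375+807+807 = $4470M.
Row-greedy (each operator in turn takes its best remaining band) gives $4212M, worse by 258.
Next-best assignment: ClearBand→Band F, OrbitCom→Band E, Pulse→Band C, TerraLink→Band B, PeakComm→Band G, AzureWave→Band A = $4464M.
OrbitCom's own top band is Band E ($959M), but forcing OrbitCom→Band E and reassigning the rest optimally gives only $4464M — worse by 6.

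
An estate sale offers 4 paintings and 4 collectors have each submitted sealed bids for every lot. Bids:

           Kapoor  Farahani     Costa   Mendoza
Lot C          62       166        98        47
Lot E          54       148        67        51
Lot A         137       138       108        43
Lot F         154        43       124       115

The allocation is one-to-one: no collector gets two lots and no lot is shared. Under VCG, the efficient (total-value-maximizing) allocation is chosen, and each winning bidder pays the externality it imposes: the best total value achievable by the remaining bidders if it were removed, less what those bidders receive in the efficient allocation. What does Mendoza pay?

Efficient allocation: Kapoor→Lot A ($137), Farahani→Lot E ($148), Costa→Lot C ($98), Mendoza→Lot F ($115); total welfare W = $498.
Mendoza receives Lot F at value $115, so the others get W − 115 = $383.
Without Mendoza: best allocation of the remaining 3 bidders over all 4 lots is Kapoor→Lot F ($154), Farahani→Lot C ($166), Costa→Lot A ($108), total $428.
VCG payment = (others' best without Mendoza) − (others' welfare with Mendoza) = 428 − 383 = $45.

Mendoza pays $45.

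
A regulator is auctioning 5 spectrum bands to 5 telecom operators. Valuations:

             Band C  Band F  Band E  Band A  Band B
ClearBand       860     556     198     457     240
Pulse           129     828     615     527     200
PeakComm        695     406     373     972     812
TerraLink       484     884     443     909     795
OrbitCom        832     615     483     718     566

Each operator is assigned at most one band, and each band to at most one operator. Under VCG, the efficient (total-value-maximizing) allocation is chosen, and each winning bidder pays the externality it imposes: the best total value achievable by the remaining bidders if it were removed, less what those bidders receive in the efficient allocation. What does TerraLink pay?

Efficient allocation: ClearBand→Band C ($860M), Pulse→Band F ($828M), PeakComm→Band A ($972M), TerraLink→Band B ($795M), OrbitCom→Band E ($483M); total welfare W = $3938M.
TerraLink receives Band B at value $795M, so the others get W − 795 = $3143M.
Without TerraLink: best allocation of the remaining 4 bidders over all 5 bands is ClearBand→Band C ($860M), Pulse→Band F ($828M), PeakComm→Band A ($972M), OrbitCom→Band B ($566M), total $3226M.
VCG payment = (others' best without TerraLink) − (others' welfare with TerraLink) = 3226 − 3143 = $83M.

TerraLink pays $83M.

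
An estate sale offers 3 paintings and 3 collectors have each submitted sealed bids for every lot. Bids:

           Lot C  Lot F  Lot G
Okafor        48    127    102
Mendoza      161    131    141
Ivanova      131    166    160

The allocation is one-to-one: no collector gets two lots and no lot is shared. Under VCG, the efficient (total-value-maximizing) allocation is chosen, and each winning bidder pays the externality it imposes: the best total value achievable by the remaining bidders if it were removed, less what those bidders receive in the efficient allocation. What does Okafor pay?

Okafor pays $6.

Efficient allocation: Okafor→Lot F ($127), Mendoza→Lot C ($161), Ivanova→Lot G ($160); total welfare W = $448.
Okafor receives Lot F at value $127, so the others get W − 127 = $321.
Without Okafor: best allocation of the remaining 2 bidders over all 3 lots is Mendoza→Lot C ($161), Ivanova→Lot F ($166), total $327.
VCG payment = (others' best without Okafor) − (others' welfare with Okafor) = 327 − 321 = $6.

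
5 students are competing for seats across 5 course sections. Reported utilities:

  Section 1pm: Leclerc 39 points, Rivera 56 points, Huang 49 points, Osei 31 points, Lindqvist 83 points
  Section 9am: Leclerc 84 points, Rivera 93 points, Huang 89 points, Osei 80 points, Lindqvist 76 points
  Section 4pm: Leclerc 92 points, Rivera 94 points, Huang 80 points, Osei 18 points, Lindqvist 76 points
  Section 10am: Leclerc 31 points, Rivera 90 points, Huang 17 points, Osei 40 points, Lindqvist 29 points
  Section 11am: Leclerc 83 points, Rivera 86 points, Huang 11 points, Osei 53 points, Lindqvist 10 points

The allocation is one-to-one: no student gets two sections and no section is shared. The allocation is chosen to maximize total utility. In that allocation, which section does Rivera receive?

Rivera receives Section 10am.

Optimal: Leclerc→Section 11am (83 points), Rivera→Section 10am (90 points), Huang→Section 4pm (80 points), Osei→Section 9am (80 points), Lindqvist→Section 1pm (83 points) — total 83+90+80+80+83 = 416 points.
Row-greedy (each student in turn takes its best remaining section) gives 316 points, worse by 100.
Next-best assignment: Leclerc→Section 4pm, Rivera→Section 10am, Huang→Section 9am, Osei→Section 11am, Lindqvist→Section 1pm = 407 points.
Checked against all permutations: 416 points is optimal.
Rivera's own top section is Section 4pm (94 points), but forcing Rivera→Section 4pm and reassigning the rest optimally gives only 389 points — worse by 27.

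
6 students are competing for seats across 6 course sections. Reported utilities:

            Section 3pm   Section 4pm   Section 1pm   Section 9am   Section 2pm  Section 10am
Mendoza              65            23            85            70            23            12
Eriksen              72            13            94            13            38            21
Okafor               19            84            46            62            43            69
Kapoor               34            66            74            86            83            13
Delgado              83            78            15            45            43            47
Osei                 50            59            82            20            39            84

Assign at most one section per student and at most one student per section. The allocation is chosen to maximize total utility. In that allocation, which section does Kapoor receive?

Treat this as an assignment problem: match each student to one section.
Optimal: Mendoza→Section 9am (70 points), Eriksen→Section 1pm (94 points), Okafor→Section 4pm (84 points), Kapoor→Section 2pm (83 points), Delgado→Section 3pm (83 points), Osei→Section 10am (84 points) — total 70+94+84+83+83+84 = 498 points.
Row-greedy (each student in turn takes its best remaining section) gives 413 points, worse by 85.
Swapping Osei↔Mendoza (Osei→Section 9am 20 points, Mendoza→Section 10am 12 points) loses 122.
Kapoor's own top section is Section 9am (86 points), but forcing Kapoor→Section 9am and reassigning the rest optimally gives only 460 points — worse by 38.

Kapoor receives Section 2pm.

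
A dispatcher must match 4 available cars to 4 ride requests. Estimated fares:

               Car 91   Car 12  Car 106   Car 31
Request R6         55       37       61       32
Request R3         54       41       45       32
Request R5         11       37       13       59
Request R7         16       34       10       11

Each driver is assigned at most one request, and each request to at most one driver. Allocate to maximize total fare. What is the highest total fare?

Optimal: Car 91→Request R3 ($54), Car 12→Request R7 ($34), Car 106→Request R6 ($61), Car 31→Request R5 ($59) — total 54+34+61+59 = $208.
Row-greedy (each driver in turn takes its best remaining request) gives $120, worse by 88.
Next-best assignment: Car 91→Request R6, Car 12→Request R7, Car 106→Request R3, Car 31→Request R5 = $193.

Maximum total: $208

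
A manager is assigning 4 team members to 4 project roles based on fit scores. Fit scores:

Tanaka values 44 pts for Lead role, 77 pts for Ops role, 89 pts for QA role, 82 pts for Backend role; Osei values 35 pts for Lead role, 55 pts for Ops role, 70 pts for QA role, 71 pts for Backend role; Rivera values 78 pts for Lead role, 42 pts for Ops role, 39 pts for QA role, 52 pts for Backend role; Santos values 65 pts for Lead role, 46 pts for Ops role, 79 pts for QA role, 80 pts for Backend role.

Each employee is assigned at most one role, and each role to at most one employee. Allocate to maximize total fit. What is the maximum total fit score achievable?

Max total: 305 pts

Optimal: Tanaka→Ops role (77 pts), Osei→QA role (70 pts), Rivera→Lead role (78 pts), Santos→Backend role (80 pts) — total 77+70+78+80 = 305 pts.
Row-greedy (each employee in turn takes its best remaining role) gives 284 pts, worse by 21.
Swapping Santos↔Tanaka (Santos→Ops role 46 pts, Tanaka→Backend role 82 pts) loses 29.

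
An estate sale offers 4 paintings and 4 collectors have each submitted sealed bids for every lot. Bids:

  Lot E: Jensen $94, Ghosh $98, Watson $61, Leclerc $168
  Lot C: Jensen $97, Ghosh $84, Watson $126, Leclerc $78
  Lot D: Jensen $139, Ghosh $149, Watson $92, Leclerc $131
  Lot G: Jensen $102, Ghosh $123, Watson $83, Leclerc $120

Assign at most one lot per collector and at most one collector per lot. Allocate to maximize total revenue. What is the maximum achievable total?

Optimal: Jensen→Lot D ($139), Ghosh→Lot G ($123), Watson→Lot C ($126), Leclerc→Lot E ($168) — total 139+123+126+168 = $556.

Maximum total: $556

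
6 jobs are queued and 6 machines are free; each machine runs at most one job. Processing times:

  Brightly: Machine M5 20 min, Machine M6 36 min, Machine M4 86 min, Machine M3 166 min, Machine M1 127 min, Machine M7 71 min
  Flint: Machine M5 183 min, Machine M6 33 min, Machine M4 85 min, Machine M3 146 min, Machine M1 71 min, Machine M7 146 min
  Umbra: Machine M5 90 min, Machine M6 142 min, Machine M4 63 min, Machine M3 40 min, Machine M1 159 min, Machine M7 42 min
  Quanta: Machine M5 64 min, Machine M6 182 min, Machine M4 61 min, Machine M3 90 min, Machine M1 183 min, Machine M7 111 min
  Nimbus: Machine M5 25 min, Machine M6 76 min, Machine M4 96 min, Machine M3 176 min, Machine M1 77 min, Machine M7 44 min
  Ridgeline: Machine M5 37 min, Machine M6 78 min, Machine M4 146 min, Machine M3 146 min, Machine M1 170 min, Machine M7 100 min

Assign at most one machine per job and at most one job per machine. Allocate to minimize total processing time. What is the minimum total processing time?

Minimum total: 289 min

This is a one-to-one assignment (minimum-cost bipartite matching).
Optimal: Brightly→Machine M6 (36 min), Flint→Machine M1 (71 min), Umbra→Machine M3 (40 min), Quanta→Machine M4 (61 min), Nimbus→Machine M7 (44 min), Ridgeline→Machine M5 (37 min) — total 36+71+40+61+44+37 = 289 min.
Min-entry greedy (repeatedly take the single cheapest remaining cell) gives 368 min, worse by 79.
Next-best assignment: Brightly→Machine M5, Flint→Machine M1, Umbra→Machine M3, Quanta→Machine M4, Nimbus→Machine M7, Ridgeline→Machine M6 = 314 min.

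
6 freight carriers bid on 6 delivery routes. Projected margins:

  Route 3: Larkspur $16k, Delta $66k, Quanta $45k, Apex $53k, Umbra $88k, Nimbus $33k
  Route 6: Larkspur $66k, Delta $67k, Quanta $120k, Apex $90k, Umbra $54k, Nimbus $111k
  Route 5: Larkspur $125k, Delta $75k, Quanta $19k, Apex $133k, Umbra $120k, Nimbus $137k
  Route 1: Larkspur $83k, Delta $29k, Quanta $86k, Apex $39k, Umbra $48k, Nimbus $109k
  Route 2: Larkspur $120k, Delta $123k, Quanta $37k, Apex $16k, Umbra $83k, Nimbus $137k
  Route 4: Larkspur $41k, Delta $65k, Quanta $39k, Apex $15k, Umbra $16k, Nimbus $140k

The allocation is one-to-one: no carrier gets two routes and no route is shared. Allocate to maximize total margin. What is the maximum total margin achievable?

Max total: $687k

Treat this as an assignment problem: match each carrier to one route.
Optimal: Larkspur→Route 1 ($83k), Delta→Route 2 ($123k), Quanta→Route 6 ($120k), Apex→Route 5 ($133k), Umbra→Route 3 ($88k), Nimbus→Route 4 ($140k) — total 83+123+120+133+88+140 = $687k.
Row-greedy (each carrier in turn takes its best remaining route) gives $609k, worse by 78.
Next-best assignment: Larkspur→Route 5, Delta→Route 2, Quanta→Route 1, Apex→Route 6, Umbra→Route 3, Nimbus→Route 4 = $652k.
Swapping Apex↔Nimbus (Apex→Route 4 $15k, Nimbus→Route 5 $137k) loses 121.
Checked against all permutations: $687k is optimal.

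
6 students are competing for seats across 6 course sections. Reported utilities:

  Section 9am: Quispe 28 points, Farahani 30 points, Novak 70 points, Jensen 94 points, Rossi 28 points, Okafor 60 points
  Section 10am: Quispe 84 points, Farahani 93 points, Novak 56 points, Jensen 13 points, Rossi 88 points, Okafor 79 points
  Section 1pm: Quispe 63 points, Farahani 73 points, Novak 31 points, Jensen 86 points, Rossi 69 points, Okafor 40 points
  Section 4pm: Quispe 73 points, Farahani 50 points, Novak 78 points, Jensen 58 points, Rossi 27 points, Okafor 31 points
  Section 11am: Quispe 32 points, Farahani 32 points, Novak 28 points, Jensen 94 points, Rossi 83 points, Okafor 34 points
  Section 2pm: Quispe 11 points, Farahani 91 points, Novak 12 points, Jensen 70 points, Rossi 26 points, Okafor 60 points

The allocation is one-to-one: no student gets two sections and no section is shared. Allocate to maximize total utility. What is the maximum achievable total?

Maximum total: 488 points

Optimal: Quispe→Section 1pm (63 points), Farahani→Section 2pm (91 points), Novak→Section 4pm (78 points), Jensen→Section 9am (94 points), Rossi→Section 11am (83 points), Okafor→Section 10am (79 points) — total 63+91+78+94+83+79 = 488 points.
Checked against all permutations: 488 points is optimal.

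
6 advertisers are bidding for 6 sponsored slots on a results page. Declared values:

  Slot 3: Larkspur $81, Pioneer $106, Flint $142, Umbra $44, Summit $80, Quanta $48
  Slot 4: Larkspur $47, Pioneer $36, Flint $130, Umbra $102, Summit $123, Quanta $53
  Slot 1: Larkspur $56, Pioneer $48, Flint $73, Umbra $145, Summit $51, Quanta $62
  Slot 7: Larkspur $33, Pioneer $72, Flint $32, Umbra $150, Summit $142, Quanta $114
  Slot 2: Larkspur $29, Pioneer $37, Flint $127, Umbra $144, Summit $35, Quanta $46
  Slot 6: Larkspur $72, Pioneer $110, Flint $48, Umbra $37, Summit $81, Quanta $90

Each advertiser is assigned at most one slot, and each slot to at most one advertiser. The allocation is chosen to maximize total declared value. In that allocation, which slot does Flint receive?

Optimal: Larkspur→Slot 3 ($81), Pioneer→Slot 6 ($110), Flint→Slot 2 ($127), Umbra→Slot 1 ($145), Summit→Slot 4 ($123), Quanta→Slot 7 ($114) — total 81+110+127+145+123+114 = $700.
Column-greedy (each slot in turn goes to its best remaining advertiser) gives $633, worse by 67.
Next-best assignment: Larkspur→Slot 1, Pioneer→Slot 6, Flint→Slot 3, Umbra→Slot 2, Summit→Slot 4, Quanta→Slot 7 = $689.
No other one-to-one assignment exceeds $700.
Flint's own top slot is Slot 3 ($142), but forcing Flint→Slot 3 and reassigning the rest optimally gives only $689 — worse by 11.

Flint receives Slot 2.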